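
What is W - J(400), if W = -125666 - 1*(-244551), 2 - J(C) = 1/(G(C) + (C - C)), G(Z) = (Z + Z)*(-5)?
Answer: 475531999/4000 ≈ 1.1888e+5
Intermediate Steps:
G(Z) = -10*Z (G(Z) = (2*Z)*(-5) = -10*Z)
J(C) = 2 + 1/(10*C) (J(C) = 2 - 1/(-10*C + (C - C)) = 2 - 1/(-10*C + 0) = 2 - 1/((-10*C)) = 2 - (-1)/(10*C) = 2 + 1/(10*C))
W = 118885 (W = -125666 + 244551 = 118885)
W - J(400) = 118885 - (2 + (1/10)/400) = 118885 - (2 + (1/10)*(1/400)) = 118885 - (2 + 1/4000) = 118885 - 1*8001/4000 = 118885 - 8001/4000 = 475531999/4000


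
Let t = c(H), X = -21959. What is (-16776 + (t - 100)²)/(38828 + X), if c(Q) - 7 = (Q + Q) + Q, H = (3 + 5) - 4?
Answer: -3405/5623 ≈ -0.60555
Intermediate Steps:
H = 4 (H = 8 - 4 = 4)
c(Q) = 7 + 3*Q (c(Q) = 7 + ((Q + Q) + Q) = 7 + (2*Q + Q) = 7 + 3*Q)
t = 19 (t = 7 + 3*4 = 7 + 12 = 19)
(-16776 + (t - 100)²)/(38828 + X) = (-16776 + (19 - 100)²)/(38828 - 21959) = (-16776 + (-81)²)/16869 = (-16776 + 6561)*(1/16869) = -10215*1/16869 = -3405/5623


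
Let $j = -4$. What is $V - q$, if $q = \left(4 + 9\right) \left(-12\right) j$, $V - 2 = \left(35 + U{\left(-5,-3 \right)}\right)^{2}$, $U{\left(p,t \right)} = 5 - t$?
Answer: $1227$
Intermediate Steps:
$V = 1851$ ($V = 2 + \left(35 + \left(5 - -3\right)\right)^{2} = 2 + \left(35 + \left(5 + 3\right)\right)^{2} = 2 + \left(35 + 8\right)^{2} = 2 + 43^{2} = 2 + 1849 = 1851$)
$q = 624$ ($q = \left(4 + 9\right) \left(-12\right) \left(-4\right) = 13 \left(-12\right) \left(-4\right) = \left(-156\right) \left(-4\right) = 624$)
$V - q = 1851 - 624 = 1227$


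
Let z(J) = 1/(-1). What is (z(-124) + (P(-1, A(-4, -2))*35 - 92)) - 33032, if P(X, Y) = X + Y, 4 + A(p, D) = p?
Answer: -33440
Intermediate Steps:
A(p, D) = -4 + p
z(J) = -1
(z(-124) + (P(-1, A(-4, -2))*35 - 92)) - 33032 = (-1 + ((-1 + (-4 - 4))*35 - 92)) - 33032 = (-1 + ((-1 - 8)*35 - 92)) - 33032 = (-1 + (-9*35 - 92)) - 33032 = (-1 + (-315 - 92)) - 33032 = (-1 - 407) - 33032 = -408 - 33032 = -33440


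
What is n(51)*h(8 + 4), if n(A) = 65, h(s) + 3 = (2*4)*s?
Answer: 6045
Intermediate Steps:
h(s) = -3 + 8*s (h(s) = -3 + (2*4)*s = -3 + 8*s)
n(51)*h(8 + 4) = 65*(-3 + 8*(8 + 4)) = 65*(-3 + 8*12) = 65*(-3 + 96) = 65*93 = 6045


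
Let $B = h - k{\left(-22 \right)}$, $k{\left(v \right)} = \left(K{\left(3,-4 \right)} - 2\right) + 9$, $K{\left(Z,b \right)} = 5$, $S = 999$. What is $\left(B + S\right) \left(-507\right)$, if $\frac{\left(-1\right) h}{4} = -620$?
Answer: $-1757769$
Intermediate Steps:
$h = 2480$ ($h = \left(-4\right) \left(-620\right) = 2480$)
$k{\left(v \right)} = 12$ ($k{\left(v \right)} = \left(5 - 2\right) + 9 = 3 + 9 = 12$)
$B = 2468$ ($B = 2480 - 12 = 2468$)
$\left(B + S\right) \left(-507\right) = \left(2468 + 999\right) \left(-507\right) = 3467 \left(-507\right) = -1757769$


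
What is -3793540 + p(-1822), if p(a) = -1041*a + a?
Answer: -1898660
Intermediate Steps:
p(a) = -1040*a
-3793540 + p(-1822) = -3793540 - 1040*(-1822) = -3793540 + 1894880 = -1898660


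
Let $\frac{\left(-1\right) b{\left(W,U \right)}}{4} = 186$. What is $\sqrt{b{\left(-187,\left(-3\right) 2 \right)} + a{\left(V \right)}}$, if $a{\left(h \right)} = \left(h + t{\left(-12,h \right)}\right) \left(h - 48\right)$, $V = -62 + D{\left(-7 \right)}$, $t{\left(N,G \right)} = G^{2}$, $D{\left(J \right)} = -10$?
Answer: $2 i \sqrt{153546} \approx 783.7 i$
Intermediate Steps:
$b{\left(W,U \right)} = -744$ ($b{\left(W,U \right)} = \left(-4\right) 186 = -744$)
$V = -72$ ($V = -62 - 10 = -72$)
$a{\left(h \right)} = \left(-48 + h\right) \left(h + h^{2}\right)$ ($a{\left(h \right)} = \left(h + h^{2}\right) \left(h - 48\right) = \left(h + h^{2}\right) \left(-48 + h\right) = \left(-48 + h\right) \left(h + h^{2}\right)$)
$\sqrt{b{\left(-187,\left(-3\right) 2 \right)} + a{\left(V \right)}} = \sqrt{-744 - 72 \left(-48 + \left(-72\right)^{2} - -3384\right)} = \sqrt{-744 - 72 \left(-48 + 5184 + 3384\right)} = \sqrt{-744 - 613440} = \sqrt{-614184} = 2 i \sqrt{153546}$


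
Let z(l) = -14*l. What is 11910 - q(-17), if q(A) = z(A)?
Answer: 11672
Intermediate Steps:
q(A) = -14*A
11910 - q(-17) = 11910 - (-14)*(-17) = 11910 - 1*238 = 11910 - 238 = 11672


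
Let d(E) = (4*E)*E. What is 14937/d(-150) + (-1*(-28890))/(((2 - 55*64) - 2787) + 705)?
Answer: -524261/105000 ≈ -4.9930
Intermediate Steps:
d(E) = 4*E**2
14937/d(-150) + (-1*(-28890))/(((2 - 55*64) - 2787) + 705) = 14937/((4*(-150)**2)) + (-1*(-28890))/(((2 - 55*64) - 2787) + 705) = 14937/((4*22500)) + 28890/(((2 - 3520) - 2787) + 705) = 14937/90000 + 28890/((-3518 - 2787) + 705) = 14937*(1/90000) + 28890/(-6305 + 705) = 4979/30000 + 28890/(-5600) = 4979/30000 + 28890*(-1/5600) = 4979/30000 - 2889/560 = -524261/105000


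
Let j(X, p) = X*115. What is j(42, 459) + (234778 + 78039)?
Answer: 317647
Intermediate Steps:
j(X, p) = 115*X
j(42, 459) + (234778 + 78039) = 115*42 + (234778 + 78039) = 4830 + 312817 = 317647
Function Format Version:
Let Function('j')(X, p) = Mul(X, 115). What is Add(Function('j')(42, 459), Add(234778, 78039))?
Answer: 317647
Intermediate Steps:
Function('j')(X, p) = Mul(115, X)
Add(Function('j')(42, 459), Add(234778, 78039)) = Add(Mul(115, 42), Add(234778, 78039)) = Add(4830, 312817) = 317647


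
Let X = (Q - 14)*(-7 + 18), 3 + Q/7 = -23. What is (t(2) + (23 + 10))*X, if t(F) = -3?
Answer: -64680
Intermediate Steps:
Q = -182 (Q = -21 + 7*(-23) = -21 - 161 = -182)
X = -2156 (X = (-182 - 14)*(-7 + 18) = -196*11 = -2156)
(t(2) + (23 + 10))*X = (-3 + (23 + 10))*(-2156) = (-3 + 33)*(-2156) = 30*(-2156) = -64680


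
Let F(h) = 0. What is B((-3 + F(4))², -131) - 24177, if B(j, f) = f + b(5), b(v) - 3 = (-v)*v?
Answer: -24330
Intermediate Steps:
b(v) = 3 - v² (b(v) = 3 + (-v)*v = 3 - v²)
B(j, f) = -22 + f (B(j, f) = f + (3 - 1*5²) = f + (3 - 1*25) = f + (3 - 25) = f - 22 = -22 + f)
B((-3 + F(4))², -131) - 24177 = (-22 - 131) - 24177 = -153 - 24177 = -24330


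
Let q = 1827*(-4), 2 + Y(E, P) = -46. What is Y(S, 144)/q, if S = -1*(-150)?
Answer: 4/609 ≈ 0.0065681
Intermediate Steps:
S = 150
Y(E, P) = -48 (Y(E, P) = -2 - 46 = -48)
q = -7308
Y(S, 144)/q = -48/(-7308) = -48*(-1/7308) = 4/609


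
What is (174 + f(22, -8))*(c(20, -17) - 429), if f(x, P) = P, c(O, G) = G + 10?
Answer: -72376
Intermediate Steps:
c(O, G) = 10 + G
(174 + f(22, -8))*(c(20, -17) - 429) = (174 - 8)*((10 - 17) - 429) = 166*(-7 - 429) = 166*(-436) = -72376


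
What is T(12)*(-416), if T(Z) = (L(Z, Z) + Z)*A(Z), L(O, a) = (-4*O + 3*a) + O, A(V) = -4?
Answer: 19968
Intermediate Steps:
L(O, a) = -3*O + 3*a
T(Z) = -4*Z (T(Z) = ((-3*Z + 3*Z) + Z)*(-4) = (0 + Z)*(-4) = Z*(-4) = -4*Z)
T(12)*(-416) = -4*12*(-416) = -48*(-416) = 19968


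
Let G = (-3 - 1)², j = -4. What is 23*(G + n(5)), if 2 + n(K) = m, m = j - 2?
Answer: 184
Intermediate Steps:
G = 16 (G = (-4)² = 16)
m = -6 (m = -4 - 2 = -6)
n(K) = -8 (n(K) = -2 - 6 = -8)
23*(G + n(5)) = 23*(16 - 8) = 23*8 = 184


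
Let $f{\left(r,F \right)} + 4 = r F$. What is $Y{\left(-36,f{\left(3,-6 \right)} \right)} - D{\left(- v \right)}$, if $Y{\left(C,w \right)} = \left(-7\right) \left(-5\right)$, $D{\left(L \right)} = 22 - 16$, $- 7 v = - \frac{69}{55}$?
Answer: $29$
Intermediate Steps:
$v = \frac{69}{385}$ ($v = - \frac{\left(-69\right) \frac{1}{55}}{7} = \left(- \frac{1}{7}\right) \left(- \frac{69}{55}\right) = \frac{69}{385} \approx 0.17922$)
$f{\left(r,F \right)} = -4 + F r$ ($f{\left(r,F \right)} = -4 + r F = -4 + F r$)
$D{\left(L \right)} = 6$
$Y{\left(C,w \right)} = 35$
$Y{\left(-36,f{\left(3,-6 \right)} \right)} - D{\left(- v \right)} = 35 - 6 = 29$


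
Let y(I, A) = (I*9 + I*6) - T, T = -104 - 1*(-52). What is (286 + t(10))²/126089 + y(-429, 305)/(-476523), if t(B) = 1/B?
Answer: 3980976327583/6008430854700 ≈ 0.66257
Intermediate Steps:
T = -52 (T = -104 + 52 = -52)
y(I, A) = 52 + 15*I (y(I, A) = (I*9 + I*6) - 1*(-52) = (9*I + 6*I) + 52 = 15*I + 52 = 52 + 15*I)
(286 + t(10))²/126089 + y(-429, 305)/(-476523) = (286 + 1/10)²/126089 + (52 + 15*(-429))/(-476523) = (286 + ⅒)²*(1/126089) + (52 - 6435)*(-1/476523) = (2861/10)²*(1/126089) - 6383*(-1/476523) = (8185321/100)*(1/126089) + 6383/476523 = 8185321/12608900 + 6383/476523 = 3980976327583/6008430854700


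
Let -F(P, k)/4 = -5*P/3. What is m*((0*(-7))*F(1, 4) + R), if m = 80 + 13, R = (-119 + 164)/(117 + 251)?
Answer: 4185/368 ≈ 11.372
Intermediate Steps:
F(P, k) = 20*P/3 (F(P, k) = -(-20)/(3/P) = -(-20)*P/3 = 20*P/3)
R = 45/368 ≈ 0.12228
m = 93
m*((0*(-7))*F(1, 4) + R) = 93*((0*(-7))*((20/3)*1) + 45/368) = 93*(0*(20/3) + 45/368) = 93*(0 + 45/368) = 93*(45/368) = 4185/368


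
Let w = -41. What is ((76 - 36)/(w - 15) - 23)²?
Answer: 27556/49 ≈ 562.37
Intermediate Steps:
((76 - 36)/(w - 15) - 23)² = ((76 - 36)/(-41 - 15) - 23)² = (40/(-56) - 23)² = (40*(-1/56) - 23)² = (-5/7 - 23)² = (-166/7)² = 27556/49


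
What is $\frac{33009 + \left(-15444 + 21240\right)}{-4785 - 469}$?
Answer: $- \frac{38805}{5254} \approx -7.3858$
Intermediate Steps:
$\frac{33009 + \left(-15444 + 21240\right)}{-4785 - 469} = \frac{33009 + 5796}{-5254} = 38805 \left(- \frac{1}{5254}\right) = - \frac{38805}{5254}$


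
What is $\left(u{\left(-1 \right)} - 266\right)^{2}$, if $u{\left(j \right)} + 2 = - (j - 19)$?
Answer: $61504$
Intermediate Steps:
$u{\left(j \right)} = 17 - j$ ($u{\left(j \right)} = -2 - \left(j - 19\right) = -2 - \left(-19 + j\right) = 17 - j$)
$\left(u{\left(-1 \right)} - 266\right)^{2} = \left(\left(17 - -1\right) - 266\right)^{2} = \left(\left(17 + 1\right) - 266\right)^{2} = \left(18 - 266\right)^{2} = \left(-248\right)^{2} = 61504$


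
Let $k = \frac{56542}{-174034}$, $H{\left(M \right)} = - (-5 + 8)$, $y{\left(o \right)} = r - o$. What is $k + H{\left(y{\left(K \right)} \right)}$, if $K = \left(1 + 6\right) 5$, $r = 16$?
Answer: $- \frac{289322}{87017} \approx -3.3249$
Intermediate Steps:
$K = 35$ ($K = 7 \cdot 5 = 35$)
$y{\left(o \right)} = 16 - o$
$H{\left(M \right)} = -3$ ($H{\left(M \right)} = \left(-1\right) 3 = -3$)
$k = - \frac{28271}{87017}$ ($k = 56542 \left(- \frac{1}{174034}\right) = - \frac{28271}{87017} \approx -0.32489$)
$k + H{\left(y{\left(K \right)} \right)} = - \frac{28271}{87017} - 3 = - \frac{289322}{87017}$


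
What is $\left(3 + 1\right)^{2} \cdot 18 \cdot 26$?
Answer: $7488$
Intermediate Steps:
$\left(3 + 1\right)^{2} \cdot 18 \cdot 26 = 4^{2} \cdot 18 \cdot 26 = 16 \cdot 18 \cdot 26 = 288 \cdot 26 = 7488$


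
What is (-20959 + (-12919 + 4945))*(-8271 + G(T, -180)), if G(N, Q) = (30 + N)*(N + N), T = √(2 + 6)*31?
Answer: -205568965 - 107630760*√2 ≈ -3.5778e+8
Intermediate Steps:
T = 62*√2 (T = √8*31 = (2*√2)*31 = 62*√2 ≈ 87.681)
G(N, Q) = 2*N*(30 + N) (G(N, Q) = (30 + N)*(2*N) = 2*N*(30 + N))
(-20959 + (-12919 + 4945))*(-8271 + G(T, -180)) = (-20959 + (-12919 + 4945))*(-8271 + 2*(62*√2)*(30 + 62*√2)) = (-20959 - 7974)*(-8271 + 124*√2*(30 + 62*√2)) = -28933*(-8271 + 124*√2*(30 + 62*√2)) = 239304843 - 3587692*√2*(30 + 62*√2)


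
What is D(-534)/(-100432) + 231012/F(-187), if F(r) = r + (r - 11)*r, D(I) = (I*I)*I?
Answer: 704099655405/462476806 ≈ 1522.5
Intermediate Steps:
D(I) = I³ (D(I) = I²*I = I³)
F(r) = r + r*(-11 + r) (F(r) = r + (-11 + r)*r = r + r*(-11 + r))
D(-534)/(-100432) + 231012/F(-187) = (-534)³/(-100432) + 231012/((-187*(-10 - 187))) = -152273304*(-1/100432) + 231012/((-187*(-197))) = 19034163/12554 + 231012/36839 = 704099655405/462476806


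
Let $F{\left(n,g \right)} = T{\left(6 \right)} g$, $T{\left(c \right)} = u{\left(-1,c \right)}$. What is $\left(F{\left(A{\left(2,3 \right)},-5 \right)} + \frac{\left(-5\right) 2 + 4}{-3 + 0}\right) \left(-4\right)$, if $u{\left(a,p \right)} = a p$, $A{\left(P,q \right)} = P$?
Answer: $-128$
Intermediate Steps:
$T{\left(c \right)} = - c$
$F{\left(n,g \right)} = - 6 g$ ($F{\left(n,g \right)} = \left(-1\right) 6 g = - 6 g$)
$\left(F{\left(A{\left(2,3 \right)},-5 \right)} + \frac{\left(-5\right) 2 + 4}{-3 + 0}\right) \left(-4\right) = \left(\left(-6\right) \left(-5\right) + \frac{\left(-5\right) 2 + 4}{-3 + 0}\right) \left(-4\right) = \left(30 + \frac{-10 + 4}{-3}\right) \left(-4\right) = \left(30 - -2\right) \left(-4\right) = \left(30 + 2\right) \left(-4\right) = 32 \left(-4\right) = -128$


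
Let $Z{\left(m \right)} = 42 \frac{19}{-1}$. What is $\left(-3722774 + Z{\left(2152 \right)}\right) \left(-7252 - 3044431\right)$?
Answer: $11363161371676$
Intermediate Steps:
$Z{\left(m \right)} = -798$ ($Z{\left(m \right)} = 42 \cdot 19 \left(-1\right) = 42 \left(-19\right) = -798$)
$\left(-3722774 + Z{\left(2152 \right)}\right) \left(-7252 - 3044431\right) = \left(-3722774 - 798\right) \left(-7252 - 3044431\right) = \left(-3723572\right) \left(-3051683\right) = 11363161371676$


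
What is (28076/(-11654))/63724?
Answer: -7019/185659874 ≈ -3.7806e-5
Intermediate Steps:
(28076/(-11654))/63724 = (28076*(-1/11654))*(1/63724) = -14038/5827*1/63724 = -7019/185659874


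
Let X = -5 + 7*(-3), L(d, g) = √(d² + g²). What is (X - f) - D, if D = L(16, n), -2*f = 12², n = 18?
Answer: 46 - 2*√145 ≈ 21.917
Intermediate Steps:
f = -72 (f = -½*12² = -½*144 = -72)
X = -26 (X = -5 - 21 = -26)
D = 2*√145 (D = √(16² + 18²) = √(256 + 324) = √580 = 2*√145 ≈ 24.083)
(X - f) - D = (-26 - 1*(-72)) - 2*√145 = (-26 + 72) - 2*√145 = 46 - 2*√145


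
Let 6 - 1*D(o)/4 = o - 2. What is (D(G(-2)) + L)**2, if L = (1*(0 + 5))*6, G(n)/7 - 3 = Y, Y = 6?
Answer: 36100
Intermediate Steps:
G(n) = 63 (G(n) = 21 + 7*6 = 21 + 42 = 63)
L = 30 (L = (1*5)*6 = 5*6 = 30)
D(o) = 32 - 4*o (D(o) = 24 - 4*(o - 2) = 24 - 4*(-2 + o) = 24 + (8 - 4*o) = 32 - 4*o)
(D(G(-2)) + L)**2 = ((32 - 4*63) + 30)**2 = ((32 - 252) + 30)**2 = (-220 + 30)**2 = (-190)**2 = 36100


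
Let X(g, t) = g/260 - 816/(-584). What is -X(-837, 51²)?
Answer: 34581/18980 ≈ 1.8220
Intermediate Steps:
X(g, t) = 102/73 + g/260 (X(g, t) = g*(1/260) - 816*(-1/584) = g/260 + 102/73 = 102/73 + g/260)
-X(-837, 51²) = -(102/73 + (1/260)*(-837)) = -(102/73 - 837/260) = -1*(-34581/18980) = 34581/18980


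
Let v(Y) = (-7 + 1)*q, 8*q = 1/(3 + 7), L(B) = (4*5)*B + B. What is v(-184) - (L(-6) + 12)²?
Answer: -519843/40 ≈ -12996.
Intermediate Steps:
L(B) = 21*B (L(B) = 20*B + B = 21*B)
q = 1/80 (q = 1/(8*(3 + 7)) = (⅛)/10 = (⅛)*(⅒) = 1/80 ≈ 0.012500)
v(Y) = -3/40 (v(Y) = (-7 + 1)*(1/80) = -6*1/80 = -3/40)
v(-184) - (L(-6) + 12)² = -3/40 - (21*(-6) + 12)² = -3/40 - (-126 + 12)² = -3/40 - 1*(-114)² = -3/40 - 1*12996 = -3/40 - 12996 = -519843/40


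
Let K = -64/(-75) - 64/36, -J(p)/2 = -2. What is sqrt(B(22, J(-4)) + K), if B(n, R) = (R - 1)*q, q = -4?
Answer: 2*I*sqrt(727)/15 ≈ 3.5951*I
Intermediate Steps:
J(p) = 4 (J(p) = -2*(-2) = 4)
B(n, R) = 4 - 4*R (B(n, R) = (R - 1)*(-4) = (-1 + R)*(-4) = 4 - 4*R)
K = -208/225 (K = -64*(-1/75) - 64*1/36 = 64/75 - 16/9 = -208/225 ≈ -0.92444)
sqrt(B(22, J(-4)) + K) = sqrt((4 - 4*4) - 208/225) = sqrt((4 - 16) - 208/225) = sqrt(-12 - 208/225) = sqrt(-2908/225) = 2*I*sqrt(727)/15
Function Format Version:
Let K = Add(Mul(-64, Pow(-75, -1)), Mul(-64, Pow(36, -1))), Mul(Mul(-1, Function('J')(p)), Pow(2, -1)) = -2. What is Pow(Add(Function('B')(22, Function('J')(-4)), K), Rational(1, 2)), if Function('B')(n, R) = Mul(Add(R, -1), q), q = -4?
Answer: Mul(Rational(2, 15), I, Pow(727, Rational(1, 2))) ≈ Mul(3.5951, I)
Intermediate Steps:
Function('J')(p) = 4 (Function('J')(p) = Mul(-2, -2) = 4)
Function('B')(n, R) = Add(4, Mul(-4, R)) (Function('B')(n, R) = Mul(Add(R, -1), -4) = Mul(Add(-1, R), -4) = Add(4, Mul(-4, R)))
K = Rational(-208, 225) (K = Add(Mul(-64, Rational(-1, 75)), Mul(-64, Rational(1, 36))) = Add(Rational(64, 75), Rational(-16, 9)) = Rational(-208, 225) ≈ -0.92444)
Pow(Add(Function('B')(22, Function('J')(-4)), K), Rational(1, 2)) = Pow(Add(Add(4, Mul(-4, 4)), Rational(-208, 225)), Rational(1, 2)) = Pow(Add(Add(4, -16), Rational(-208, 225)), Rational(1, 2)) = Pow(Add(-12, Rational(-208, 225)), Rational(1, 2)) = Pow(Rational(-2908, 225), Rational(1, 2)) = Mul(Rational(2, 15), I, Pow(727, Rational(1, 2)))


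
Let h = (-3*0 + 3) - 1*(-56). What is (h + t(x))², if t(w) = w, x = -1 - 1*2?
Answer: 3136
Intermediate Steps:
x = -3 (x = -1 - 2 = -3)
h = 59 (h = (0 + 3) + 56 = 3 + 56 = 59)
(h + t(x))² = (59 - 3)² = 56² = 3136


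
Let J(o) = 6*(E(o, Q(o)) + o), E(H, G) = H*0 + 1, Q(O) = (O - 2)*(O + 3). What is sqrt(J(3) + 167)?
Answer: sqrt(191) ≈ 13.820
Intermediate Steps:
Q(O) = (-2 + O)*(3 + O)
E(H, G) = 1 (E(H, G) = 0 + 1 = 1)
J(o) = 6 + 6*o (J(o) = 6*(1 + o) = 6 + 6*o)
sqrt(J(3) + 167) = sqrt((6 + 6*3) + 167) = sqrt((6 + 18) + 167) = sqrt(24 + 167) = sqrt(191)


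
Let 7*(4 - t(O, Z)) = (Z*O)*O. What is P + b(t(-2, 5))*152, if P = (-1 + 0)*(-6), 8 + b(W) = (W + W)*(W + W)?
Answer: -20378/49 ≈ -415.88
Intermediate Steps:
t(O, Z) = 4 - Z*O²/7 (t(O, Z) = 4 - Z*O*O/7 = 4 - O*Z*O/7 = 4 - Z*O²/7)
b(W) = -8 + 4*W² (b(W) = -8 + (W + W)*(W + W) = -8 + (2*W)*(2*W) = -8 + 4*W²)
P = 6 (P = -1*(-6) = 6)
P + b(t(-2, 5))*152 = 6 + (-8 + 4*(4 - ⅐*5*(-2)²)²)*152 = 6 + (-8 + 4*(4 - ⅐*5*4)²)*152 = 6 + (-8 + 4*(4 - 20/7)²)*152 = 6 + (-8 + 4*(8/7)²)*152 = 6 + (-8 + 4*(64/49))*152 = 6 + (-8 + 256/49)*152 = 6 - 136/49*152 = 6 - 20672/49 = -20378/49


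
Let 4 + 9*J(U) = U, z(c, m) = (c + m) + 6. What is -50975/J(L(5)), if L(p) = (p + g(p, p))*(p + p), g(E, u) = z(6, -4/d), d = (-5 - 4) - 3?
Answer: -1376325/508 ≈ -2709.3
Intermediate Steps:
d = -12 (d = -9 - 3 = -12)
z(c, m) = 6 + c + m
g(E, u) = 37/3 (g(E, u) = 6 + 6 - 4/(-12) = 6 + 6 - 4*(-1/12) = 6 + 6 + ⅓ = 37/3)
L(p) = 2*p*(37/3 + p) (L(p) = (p + 37/3)*(p + p) = (37/3 + p)*(2*p) = 2*p*(37/3 + p))
J(U) = -4/9 + U/9
-50975/J(L(5)) = -50975/(-4/9 + ((⅔)*5*(37 + 3*5))/9) = -50975/(-4/9 + ((⅔)*5*(37 + 15))/9) = -50975/(-4/9 + ((⅔)*5*52)/9) = -50975/(-4/9 + (⅑)*(520/3)) = -50975/(-4/9 + 520/27) = -50975/508/27 = -50975*27/508 = -1376325/508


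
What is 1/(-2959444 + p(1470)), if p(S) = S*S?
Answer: -1/798544 ≈ -1.2523e-6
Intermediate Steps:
p(S) = S²
1/(-2959444 + p(1470)) = 1/(-2959444 + 1470²) = 1/(-2959444 + 2160900) = 1/(-798544) = -1/798544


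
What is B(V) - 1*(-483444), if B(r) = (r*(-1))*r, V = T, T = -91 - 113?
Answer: 441828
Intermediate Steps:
T = -204
V = -204
B(r) = -r² (B(r) = (-r)*r = -r²)
B(V) - 1*(-483444) = -1*(-204)² - 1*(-483444) = -1*41616 + 483444 = -41616 + 483444 = 441828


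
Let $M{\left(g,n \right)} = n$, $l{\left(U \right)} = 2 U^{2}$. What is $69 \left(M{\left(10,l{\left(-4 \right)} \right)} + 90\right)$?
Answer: $8418$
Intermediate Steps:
$69 \left(M{\left(10,l{\left(-4 \right)} \right)} + 90\right) = 69 \left(2 \left(-4\right)^{2} + 90\right) = 69 \left(2 \cdot 16 + 90\right) = 69 \left(32 + 90\right) = 69 \cdot 122 = 8418$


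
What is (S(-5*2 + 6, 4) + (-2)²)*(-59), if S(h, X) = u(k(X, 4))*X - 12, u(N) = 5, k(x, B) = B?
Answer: -708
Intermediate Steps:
S(h, X) = -12 + 5*X (S(h, X) = 5*X - 12 = -12 + 5*X)
(S(-5*2 + 6, 4) + (-2)²)*(-59) = ((-12 + 5*4) + (-2)²)*(-59) = ((-12 + 20) + 4)*(-59) = (8 + 4)*(-59) = 12*(-59) = -708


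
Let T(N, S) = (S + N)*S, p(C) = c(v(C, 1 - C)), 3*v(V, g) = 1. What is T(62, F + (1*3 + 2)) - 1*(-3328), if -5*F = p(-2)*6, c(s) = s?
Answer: 90859/25 ≈ 3634.4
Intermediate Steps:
v(V, g) = ⅓ (v(V, g) = (⅓)*1 = ⅓)
p(C) = ⅓
F = -⅖ (F = -6/15 = -⅕*2 = -⅖ ≈ -0.40000)
T(N, S) = S*(N + S) (T(N, S) = (N + S)*S = S*(N + S))
T(62, F + (1*3 + 2)) - 1*(-3328) = (-⅖ + (1*3 + 2))*(62 + (-⅖ + (1*3 + 2))) - 1*(-3328) = (-⅖ + (3 + 2))*(62 + (-⅖ + (3 + 2))) + 3328 = (-⅖ + 5)*(62 + (-⅖ + 5)) + 3328 = 23*(62 + 23/5)/5 + 3328 = (23/5)*(333/5) + 3328 = 7659/25 + 3328 = 90859/25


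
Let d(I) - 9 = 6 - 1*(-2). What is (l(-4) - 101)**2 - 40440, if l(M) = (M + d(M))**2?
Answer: -35816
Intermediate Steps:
d(I) = 17 (d(I) = 9 + (6 - 1*(-2)) = 9 + (6 + 2) = 9 + 8 = 17)
l(M) = (17 + M)**2 (l(M) = (M + 17)**2 = (17 + M)**2)
(l(-4) - 101)**2 - 40440 = ((17 - 4)**2 - 101)**2 - 40440 = (13**2 - 101)**2 - 40440 = (169 - 101)**2 - 40440 = 68**2 - 40440 = 4624 - 40440 = -35816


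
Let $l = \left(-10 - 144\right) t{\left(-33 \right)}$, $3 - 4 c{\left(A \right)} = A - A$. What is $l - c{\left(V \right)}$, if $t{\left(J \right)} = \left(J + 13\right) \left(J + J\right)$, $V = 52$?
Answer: $- \frac{813123}{4} \approx -2.0328 \cdot 10^{5}$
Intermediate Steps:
$c{\left(A \right)} = \frac{3}{4}$ ($c{\left(A \right)} = \frac{3}{4} - \frac{A - A}{4} = \frac{3}{4} - 0 = \frac{3}{4} + 0 = \frac{3}{4}$)
$t{\left(J \right)} = 2 J \left(13 + J\right)$ ($t{\left(J \right)} = \left(13 + J\right) 2 J = 2 J \left(13 + J\right)$)
$l = -203280$ ($l = \left(-10 - 144\right) 2 \left(-33\right) \left(13 - 33\right) = \left(-10 - 144\right) 2 \left(-33\right) \left(-20\right) = \left(-154\right) 1320 = -203280$)
$l - c{\left(V \right)} = -203280 - \frac{3}{4} = - \frac{813123}{4}$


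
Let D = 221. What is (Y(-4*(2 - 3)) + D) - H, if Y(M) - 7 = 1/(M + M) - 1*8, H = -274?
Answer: 3953/8 ≈ 494.13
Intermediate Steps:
Y(M) = -1 + 1/(2*M) (Y(M) = 7 + (1/(M + M) - 1*8) = 7 + (1/(2*M) - 8) = 7 + (-8 + 1/(2*M)) = -1 + 1/(2*M))
(Y(-4*(2 - 3)) + D) - H = ((½ - (-4)*(2 - 3))/((-4*(2 - 3))) + 221) - 1*(-274) = ((½ - (-4)*(-1))/((-4*(-1))) + 221) + 274 = ((½ - 1*4)/4 + 221) + 274 = ((½ - 4)/4 + 221) + 274 = ((¼)*(-7/2) + 221) + 274 = (-7/8 + 221) + 274 = 1761/8 + 274 = 3953/8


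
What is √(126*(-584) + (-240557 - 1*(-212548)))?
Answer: I*√101593 ≈ 318.74*I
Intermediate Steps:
√(126*(-584) + (-240557 - 1*(-212548))) = √(-73584 + (-240557 + 212548)) = √(-73584 - 28009) = √(-101593) = I*√101593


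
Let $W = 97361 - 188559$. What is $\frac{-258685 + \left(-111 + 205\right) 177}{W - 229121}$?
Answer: $\frac{242047}{320319} \approx 0.75564$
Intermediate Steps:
$W = -91198$ ($W = 97361 - 188559 = -91198$)
$\frac{-258685 + \left(-111 + 205\right) 177}{W - 229121} = \frac{-258685 + \left(-111 + 205\right) 177}{-91198 - 229121} = \frac{-258685 + 94 \cdot 177}{-320319} = \left(-258685 + 16638\right) \left(- \frac{1}{320319}\right) = \left(-242047\right) \left(- \frac{1}{320319}\right) = \frac{242047}{320319}$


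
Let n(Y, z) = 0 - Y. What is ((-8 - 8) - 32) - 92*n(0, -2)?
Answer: -48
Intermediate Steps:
n(Y, z) = -Y
((-8 - 8) - 32) - 92*n(0, -2) = ((-8 - 8) - 32) - (-92)*0 = (-16 - 32) - 92*0 = -48 + 0 = -48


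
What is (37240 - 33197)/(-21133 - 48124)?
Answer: -4043/69257 ≈ -0.058377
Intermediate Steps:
(37240 - 33197)/(-21133 - 48124) = 4043/(-69257) = 4043*(-1/69257) = -4043/69257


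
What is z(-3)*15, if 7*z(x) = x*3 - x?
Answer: -90/7 ≈ -12.857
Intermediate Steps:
z(x) = 2*x/7 (z(x) = (x*3 - x)/7 = (3*x - x)/7 = (2*x)/7 = 2*x/7)
z(-3)*15 = ((2/7)*(-3))*15 = -6/7*15 = -90/7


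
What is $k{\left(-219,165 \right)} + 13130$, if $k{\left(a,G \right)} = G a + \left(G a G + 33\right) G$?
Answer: $-983792935$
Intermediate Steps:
$k{\left(a,G \right)} = G a + G \left(33 + a G^{2}\right)$ ($k{\left(a,G \right)} = G a + \left(a G^{2} + 33\right) G = G a + \left(33 + a G^{2}\right) G = G a + G \left(33 + a G^{2}\right)$)
$k{\left(-219,165 \right)} + 13130 = 165 \left(33 - 219 - 219 \cdot 165^{2}\right) + 13130 = 165 \left(33 - 219 - 5962275\right) + 13130 = 165 \left(-5962461\right) + 13130 = -983806065 + 13130 = -983792935$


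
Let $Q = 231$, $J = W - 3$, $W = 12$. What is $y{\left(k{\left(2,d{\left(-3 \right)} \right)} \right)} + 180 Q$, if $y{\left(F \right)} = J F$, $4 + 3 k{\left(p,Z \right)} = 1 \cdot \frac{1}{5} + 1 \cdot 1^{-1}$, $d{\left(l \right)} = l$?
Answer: $\frac{207858}{5} \approx 41572.0$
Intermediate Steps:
$k{\left(p,Z \right)} = - \frac{14}{15}$ ($k{\left(p,Z \right)} = - \frac{4}{3} + \frac{1 \cdot \frac{1}{5} + 1 \cdot 1^{-1}}{3} = - \frac{4}{3} + \frac{1 \cdot \frac{1}{5} + 1 \cdot 1}{3} = - \frac{4}{3} + \frac{\frac{1}{5} + 1}{3} = - \frac{4}{3} + \frac{1}{3} \cdot \frac{6}{5} = - \frac{4}{3} + \frac{2}{5} = - \frac{14}{15}$)
$J = 9$ ($J = 12 - 3 = 9$)
$y{\left(F \right)} = 9 F$
$y{\left(k{\left(2,d{\left(-3 \right)} \right)} \right)} + 180 Q = 9 \left(- \frac{14}{15}\right) + 180 \cdot 231 = - \frac{42}{5} + 41580 = \frac{207858}{5}$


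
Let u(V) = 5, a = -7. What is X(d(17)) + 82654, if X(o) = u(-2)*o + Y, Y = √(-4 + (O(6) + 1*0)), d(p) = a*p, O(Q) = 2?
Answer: 82059 + I*√2 ≈ 82059.0 + 1.4142*I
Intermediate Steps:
d(p) = -7*p
Y = I*√2 (Y = √(-4 + (2 + 1*0)) = √(-4 + (2 + 0)) = √(-4 + 2) = √(-2) = I*√2 ≈ 1.4142*I)
X(o) = 5*o + I*√2
X(d(17)) + 82654 = (5*(-7*17) + I*√2) + 82654 = (5*(-119) + I*√2) + 82654 = (-595 + I*√2) + 82654 = 82059 + I*√2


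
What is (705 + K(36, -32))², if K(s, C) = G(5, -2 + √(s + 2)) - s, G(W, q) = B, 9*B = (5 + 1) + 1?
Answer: 36336784/81 ≈ 4.4860e+5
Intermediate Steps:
B = 7/9 (B = ((5 + 1) + 1)/9 = (6 + 1)/9 = (⅑)*7 = 7/9 ≈ 0.77778)
G(W, q) = 7/9
K(s, C) = 7/9 - s
(705 + K(36, -32))² = (705 + (7/9 - 1*36))² = (705 + (7/9 - 36))² = (705 - 317/9)² = (6028/9)² = 36336784/81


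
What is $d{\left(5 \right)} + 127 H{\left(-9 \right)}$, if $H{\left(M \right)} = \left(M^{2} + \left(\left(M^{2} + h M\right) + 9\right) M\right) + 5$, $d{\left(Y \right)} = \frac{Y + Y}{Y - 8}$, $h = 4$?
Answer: $- \frac{152410}{3} \approx -50803.0$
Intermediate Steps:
$d{\left(Y \right)} = \frac{2 Y}{-8 + Y}$
$H{\left(M \right)} = 5 + M^{2} + M \left(9 + M^{2} + 4 M\right)$ ($H{\left(M \right)} = \left(M^{2} + \left(\left(M^{2} + 4 M\right) + 9\right) M\right) + 5 = \left(M^{2} + \left(9 + M^{2} + 4 M\right) M\right) + 5 = \left(M^{2} + M \left(9 + M^{2} + 4 M\right)\right) + 5 = 5 + M^{2} + M \left(9 + M^{2} + 4 M\right)$)
$d{\left(5 \right)} + 127 H{\left(-9 \right)} = 2 \cdot 5 \frac{1}{-8 + 5} + 127 \left(5 + \left(-9\right)^{3} + 5 \left(-9\right)^{2} + 9 \left(-9\right)\right) = 2 \cdot 5 \frac{1}{-3} + 127 \left(5 - 729 + 5 \cdot 81 - 81\right) = 2 \cdot 5 \left(- \frac{1}{3}\right) + 127 \left(5 - 729 + 405 - 81\right) = - \frac{10}{3} + 127 \left(-400\right) = - \frac{10}{3} - 50800 = - \frac{152410}{3}$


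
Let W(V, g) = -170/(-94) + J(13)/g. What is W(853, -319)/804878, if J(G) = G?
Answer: 13252/6033767927 ≈ 2.1963e-6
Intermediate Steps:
W(V, g) = 85/47 + 13/g (W(V, g) = -170/(-94) + 13/g = -170*(-1/94) + 13/g = 85/47 + 13/g)
W(853, -319)/804878 = (85/47 + 13/(-319))/804878 = (85/47 + 13*(-1/319))*(1/804878) = (85/47 - 13/319)*(1/804878) = (26504/14993)*(1/804878) = 13252/6033767927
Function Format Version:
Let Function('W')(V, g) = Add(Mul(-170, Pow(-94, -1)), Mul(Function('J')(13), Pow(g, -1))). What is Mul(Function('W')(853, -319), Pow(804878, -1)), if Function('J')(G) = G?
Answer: Rational(13252, 6033767927) ≈ 2.1963e-6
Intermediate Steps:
Function('W')(V, g) = Add(Rational(85, 47), Mul(13, Pow(g, -1))) (Function('W')(V, g) = Add(Mul(-170, Pow(-94, -1)), Mul(13, Pow(g, -1))) = Add(Mul(-170, Rational(-1, 94)), Mul(13, Pow(g, -1))) = Add(Rational(85, 47), Mul(13, Pow(g, -1))))
Mul(Function('W')(853, -319), Pow(804878, -1)) = Mul(Add(Rational(85, 47), Mul(13, Pow(-319, -1))), Pow(804878, -1)) = Mul(Add(Rational(85, 47), Mul(13, Rational(-1, 319))), Rational(1, 804878)) = Mul(Add(Rational(85, 47), Rational(-13, 319)), Rational(1, 804878)) = Mul(Rational(26504, 14993), Rational(1, 804878)) = Rational(13252, 6033767927)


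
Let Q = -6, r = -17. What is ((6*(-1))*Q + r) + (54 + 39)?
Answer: 112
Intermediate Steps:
((6*(-1))*Q + r) + (54 + 39) = ((6*(-1))*(-6) - 17) + (54 + 39) = (-6*(-6) - 17) + 93 = (36 - 17) + 93 = 19 + 93 = 112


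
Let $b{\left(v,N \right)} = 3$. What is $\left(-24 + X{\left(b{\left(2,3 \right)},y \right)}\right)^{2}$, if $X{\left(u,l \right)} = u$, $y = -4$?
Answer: $441$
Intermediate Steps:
$\left(-24 + X{\left(b{\left(2,3 \right)},y \right)}\right)^{2} = \left(-24 + 3\right)^{2} = \left(-21\right)^{2} = 441$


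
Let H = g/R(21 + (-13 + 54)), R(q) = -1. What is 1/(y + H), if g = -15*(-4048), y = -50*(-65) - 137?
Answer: -1/57607 ≈ -1.7359e-5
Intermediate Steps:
y = 3113 (y = 3250 - 137 = 3113)
g = 60720
H = -60720 (H = 60720/(-1) = 60720*(-1) = -60720)
1/(y + H) = 1/(3113 - 60720) = 1/(-57607) = -1/57607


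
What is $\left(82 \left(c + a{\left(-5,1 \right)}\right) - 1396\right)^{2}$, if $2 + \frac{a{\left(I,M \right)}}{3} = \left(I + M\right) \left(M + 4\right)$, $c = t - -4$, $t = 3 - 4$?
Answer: $43059844$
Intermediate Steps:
$t = -1$
$c = 3$ ($c = -1 - -4 = -1 + 4 = 3$)
$a{\left(I,M \right)} = -6 + 3 \left(4 + M\right) \left(I + M\right)$ ($a{\left(I,M \right)} = -6 + 3 \left(I + M\right) \left(M + 4\right) = -6 + 3 \left(I + M\right) \left(4 + M\right) = -6 + 3 \left(4 + M\right) \left(I + M\right)$)
$\left(82 \left(c + a{\left(-5,1 \right)}\right) - 1396\right)^{2} = \left(82 \left(3 + \left(-6 + 3 \cdot 1^{2} + 12 \left(-5\right) + 12 \cdot 1 + 3 \left(-5\right) 1\right)\right) - 1396\right)^{2} = \left(82 \left(3 - 66\right) - 1396\right)^{2} = \left(82 \left(-63\right) - 1396\right)^{2} = \left(-5166 - 1396\right)^{2} = \left(-6562\right)^{2} = 43059844$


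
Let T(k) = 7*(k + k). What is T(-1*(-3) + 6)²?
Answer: 15876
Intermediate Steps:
T(k) = 14*k (T(k) = 7*(2*k) = 14*k)
T(-1*(-3) + 6)² = (14*(-1*(-3) + 6))² = (14*(3 + 6))² = (14*9)² = 126² = 15876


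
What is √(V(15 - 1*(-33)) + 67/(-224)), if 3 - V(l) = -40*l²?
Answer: √289022230/56 ≈ 303.58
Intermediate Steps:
V(l) = 3 + 40*l² (V(l) = 3 - (-40)*l² = 3 + 40*l²)
√(V(15 - 1*(-33)) + 67/(-224)) = √((3 + 40*(15 - 1*(-33))²) + 67/(-224)) = √((3 + 40*(15 + 33)²) + 67*(-1/224)) = √((3 + 40*48²) - 67/224) = √((3 + 40*2304) - 67/224) = √((3 + 92160) - 67/224) = √(92163 - 67/224) = √(20644445/224) = √289022230/56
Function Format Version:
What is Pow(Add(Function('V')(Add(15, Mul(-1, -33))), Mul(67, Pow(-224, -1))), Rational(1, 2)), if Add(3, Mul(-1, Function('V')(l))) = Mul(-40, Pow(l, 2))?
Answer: Mul(Rational(1, 56), Pow(289022230, Rational(1, 2))) ≈ 303.58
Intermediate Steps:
Function('V')(l) = Add(3, Mul(40, Pow(l, 2))) (Function('V')(l) = Add(3, Mul(-1, Mul(-40, Pow(l, 2)))) = Add(3, Mul(40, Pow(l, 2))))
Pow(Add(Function('V')(Add(15, Mul(-1, -33))), Mul(67, Pow(-224, -1))), Rational(1, 2)) = Pow(Add(Add(3, Mul(40, Pow(Add(15, Mul(-1, -33)), 2))), Mul(67, Pow(-224, -1))), Rational(1, 2)) = Pow(Add(Add(3, Mul(40, Pow(Add(15, 33), 2))), Mul(67, Rational(-1, 224))), Rational(1, 2)) = Pow(Add(Add(3, Mul(40, Pow(48, 2))), Rational(-67, 224)), Rational(1, 2)) = Pow(Add(Add(3, Mul(40, 2304)), Rational(-67, 224)), Rational(1, 2)) = Pow(Add(Add(3, 92160), Rational(-67, 224)), Rational(1, 2)) = Pow(Add(92163, Rational(-67, 224)), Rational(1, 2)) = Pow(Rational(20644445, 224), Rational(1, 2)) = Mul(Rational(1, 56), Pow(289022230, Rational(1, 2)))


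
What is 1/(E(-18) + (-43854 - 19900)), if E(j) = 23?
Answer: -1/63731 ≈ -1.5691e-5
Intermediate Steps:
1/(E(-18) + (-43854 - 19900)) = 1/(23 + (-43854 - 19900)) = 1/(23 - 63754) = 1/(-63731) = -1/63731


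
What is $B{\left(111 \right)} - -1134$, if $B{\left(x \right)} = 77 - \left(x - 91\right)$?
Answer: $1191$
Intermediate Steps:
$B{\left(x \right)} = 168 - x$ ($B{\left(x \right)} = 77 - \left(-91 + x\right) = 168 - x$)
$B{\left(111 \right)} - -1134 = \left(168 - 111\right) - -1134 = \left(168 - 111\right) + 1134 = 57 + 1134 = 1191$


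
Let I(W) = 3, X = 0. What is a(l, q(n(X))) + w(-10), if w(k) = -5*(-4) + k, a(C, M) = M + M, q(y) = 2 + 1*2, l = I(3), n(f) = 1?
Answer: 18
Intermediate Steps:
l = 3
q(y) = 4 (q(y) = 2 + 2 = 4)
a(C, M) = 2*M
w(k) = 20 + k
a(l, q(n(X))) + w(-10) = 2*4 + (20 - 10) = 8 + 10 = 18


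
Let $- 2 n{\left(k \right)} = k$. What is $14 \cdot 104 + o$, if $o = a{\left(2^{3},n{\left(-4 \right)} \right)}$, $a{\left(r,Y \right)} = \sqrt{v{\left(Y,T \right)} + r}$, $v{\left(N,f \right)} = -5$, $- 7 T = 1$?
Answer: $1456 + \sqrt{3} \approx 1457.7$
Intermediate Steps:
$T = - \frac{1}{7}$ ($T = \left(- \frac{1}{7}\right) 1 = - \frac{1}{7} \approx -0.14286$)
$n{\left(k \right)} = - \frac{k}{2}$
$a{\left(r,Y \right)} = \sqrt{-5 + r}$
$o = \sqrt{3}$ ($o = \sqrt{-5 + 2^{3}} = \sqrt{-5 + 8} = \sqrt{3} \approx 1.732$)
$14 \cdot 104 + o = 14 \cdot 104 + \sqrt{3} = 1456 + \sqrt{3}$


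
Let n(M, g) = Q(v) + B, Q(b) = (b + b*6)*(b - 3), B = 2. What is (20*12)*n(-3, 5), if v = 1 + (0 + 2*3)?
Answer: 47520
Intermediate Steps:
v = 7 (v = 1 + (0 + 6) = 1 + 6 = 7)
Q(b) = 7*b*(-3 + b) (Q(b) = (b + 6*b)*(-3 + b) = (7*b)*(-3 + b) = 7*b*(-3 + b))
n(M, g) = 198 (n(M, g) = 7*7*(-3 + 7) + 2 = 7*7*4 + 2 = 196 + 2 = 198)
(20*12)*n(-3, 5) = (20*12)*198 = 240*198 = 47520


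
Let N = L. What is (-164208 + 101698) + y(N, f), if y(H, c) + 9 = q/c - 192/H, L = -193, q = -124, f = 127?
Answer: -1532402757/24511 ≈ -62519.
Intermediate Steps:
N = -193
y(H, c) = -9 - 192/H - 124/c (y(H, c) = -9 + (-124/c - 192/H) = -9 + (-192/H - 124/c) = -9 - 192/H - 124/c)
(-164208 + 101698) + y(N, f) = (-164208 + 101698) + (-9 - 192/(-193) - 124/127) = -62510 + (-9 - 192*(-1/193) - 124*1/127) = -62510 + (-9 + 192/193 - 124/127) = -62510 - 220147/24511 = -1532402757/24511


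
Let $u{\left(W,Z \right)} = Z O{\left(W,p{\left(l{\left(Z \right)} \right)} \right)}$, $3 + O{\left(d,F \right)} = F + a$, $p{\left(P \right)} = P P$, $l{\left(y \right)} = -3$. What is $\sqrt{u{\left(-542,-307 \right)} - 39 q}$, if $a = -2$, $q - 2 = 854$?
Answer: $2 i \sqrt{8653} \approx 186.04 i$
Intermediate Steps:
$q = 856$ ($q = 2 + 854 = 856$)
$p{\left(P \right)} = P^{2}$
$O{\left(d,F \right)} = -5 + F$ ($O{\left(d,F \right)} = -3 + \left(F - 2\right) = -3 + \left(-2 + F\right) = -5 + F$)
$u{\left(W,Z \right)} = 4 Z$ ($u{\left(W,Z \right)} = Z \left(-5 + \left(-3\right)^{2}\right) = Z \left(-5 + 9\right) = Z 4 = 4 Z$)
$\sqrt{u{\left(-542,-307 \right)} - 39 q} = \sqrt{4 \left(-307\right) - 33384} = \sqrt{-1228 - 33384} = \sqrt{-34612} = 2 i \sqrt{8653}$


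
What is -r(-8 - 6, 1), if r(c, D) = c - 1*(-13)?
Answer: 1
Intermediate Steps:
r(c, D) = 13 + c (r(c, D) = c + 13 = 13 + c)
-r(-8 - 6, 1) = -(13 + (-8 - 6)) = -(13 - 14) = -1*(-1) = 1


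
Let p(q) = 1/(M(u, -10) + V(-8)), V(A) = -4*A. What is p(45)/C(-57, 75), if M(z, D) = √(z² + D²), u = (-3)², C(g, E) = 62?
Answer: 16/26133 - √181/52266 ≈ 0.00035485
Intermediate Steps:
u = 9
M(z, D) = √(D² + z²)
p(q) = 1/(32 + √181) (p(q) = 1/(√((-10)² + 9²) - 4*(-8)) = 1/(√(100 + 81) + 32) = 1/(√181 + 32) = 1/(32 + √181))
p(45)/C(-57, 75) = (32/843 - √181/843)/62 = (32/843 - √181/843)*(1/62) = 16/26133 - √181/52266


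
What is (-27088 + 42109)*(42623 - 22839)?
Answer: 297175464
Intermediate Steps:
(-27088 + 42109)*(42623 - 22839) = 15021*19784 = 297175464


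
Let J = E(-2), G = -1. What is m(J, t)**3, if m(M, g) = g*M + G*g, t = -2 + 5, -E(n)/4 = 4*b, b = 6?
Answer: -24642171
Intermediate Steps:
E(n) = -96 (E(n) = -16*6 = -4*24 = -96)
J = -96
t = 3
m(M, g) = -g + M*g (m(M, g) = g*M - g = M*g - g = -g + M*g)
m(J, t)**3 = (3*(-1 - 96))**3 = (3*(-97))**3 = (-291)**3 = -24642171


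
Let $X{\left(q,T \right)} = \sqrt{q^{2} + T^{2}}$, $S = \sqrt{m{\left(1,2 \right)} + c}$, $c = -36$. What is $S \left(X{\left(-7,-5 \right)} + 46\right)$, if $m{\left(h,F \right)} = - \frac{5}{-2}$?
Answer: $i \left(\sqrt{2479} + 23 \sqrt{134}\right) \approx 316.03 i$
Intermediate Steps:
$m{\left(h,F \right)} = \frac{5}{2}$ ($m{\left(h,F \right)} = \left(-5\right) \left(- \frac{1}{2}\right) = \frac{5}{2}$)
$S = \frac{i \sqrt{134}}{2}$ ($S = \sqrt{\frac{5}{2} - 36} = \sqrt{- \frac{67}{2}} = \frac{i \sqrt{134}}{2} \approx 5.7879 i$)
$X{\left(q,T \right)} = \sqrt{T^{2} + q^{2}}$
$S \left(X{\left(-7,-5 \right)} + 46\right) = \frac{i \sqrt{134}}{2} \left(\sqrt{\left(-5\right)^{2} + \left(-7\right)^{2}} + 46\right) = \frac{i \sqrt{134}}{2} \left(\sqrt{25 + 49} + 46\right) = \frac{i \sqrt{134}}{2} \left(\sqrt{74} + 46\right) = \frac{i \sqrt{134}}{2} \left(46 + \sqrt{74}\right) = \frac{i \sqrt{134} \left(46 + \sqrt{74}\right)}{2}$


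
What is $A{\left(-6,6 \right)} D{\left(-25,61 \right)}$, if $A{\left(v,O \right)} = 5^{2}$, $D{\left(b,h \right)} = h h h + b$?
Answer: $5673900$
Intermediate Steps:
$D{\left(b,h \right)} = b + h^{3}$ ($D{\left(b,h \right)} = h^{2} h + b = h^{3} + b = b + h^{3}$)
$A{\left(v,O \right)} = 25$
$A{\left(-6,6 \right)} D{\left(-25,61 \right)} = 25 \left(-25 + 61^{3}\right) = 25 \left(-25 + 226981\right) = 25 \cdot 226956 = 5673900$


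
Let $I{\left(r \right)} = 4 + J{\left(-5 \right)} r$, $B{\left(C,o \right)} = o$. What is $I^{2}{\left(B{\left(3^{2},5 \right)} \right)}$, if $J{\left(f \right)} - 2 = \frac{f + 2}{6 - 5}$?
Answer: $1$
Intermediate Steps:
$J{\left(f \right)} = 4 + f$ ($J{\left(f \right)} = 2 + \frac{f + 2}{6 - 5} = 2 + \frac{2 + f}{1} = 2 + \left(2 + f\right) 1 = 2 + \left(2 + f\right) = 4 + f$)
$I{\left(r \right)} = 4 - r$ ($I{\left(r \right)} = 4 + \left(4 - 5\right) r = 4 - r$)
$I^{2}{\left(B{\left(3^{2},5 \right)} \right)} = \left(4 - 5\right)^{2} = \left(-1\right)^{2} = 1$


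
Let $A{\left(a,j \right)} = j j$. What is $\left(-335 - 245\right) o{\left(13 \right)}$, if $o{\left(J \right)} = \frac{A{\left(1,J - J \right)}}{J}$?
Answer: $0$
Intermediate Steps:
$A{\left(a,j \right)} = j^{2}$
$o{\left(J \right)} = 0$ ($o{\left(J \right)} = \frac{\left(J - J\right)^{2}}{J} = \frac{0^{2}}{J} = \frac{0}{J} = 0$)
$\left(-335 - 245\right) o{\left(13 \right)} = \left(-335 - 245\right) 0 = \left(-580\right) 0 = 0$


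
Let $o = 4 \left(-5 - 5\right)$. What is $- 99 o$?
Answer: $3960$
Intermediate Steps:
$o = -40$ ($o = 4 \left(-10\right) = -40$)
$- 99 o = \left(-99\right) \left(-40\right) = 3960$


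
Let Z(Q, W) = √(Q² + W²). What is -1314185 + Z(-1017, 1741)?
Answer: -1314185 + √4065370 ≈ -1.3122e+6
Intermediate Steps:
-1314185 + Z(-1017, 1741) = -1314185 + √((-1017)² + 1741²) = -1314185 + √(1034289 + 3031081) = -1314185 + √4065370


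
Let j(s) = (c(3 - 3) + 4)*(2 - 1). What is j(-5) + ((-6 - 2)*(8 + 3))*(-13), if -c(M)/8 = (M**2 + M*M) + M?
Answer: 1148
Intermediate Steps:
c(M) = -16*M**2 - 8*M (c(M) = -8*((M**2 + M*M) + M) = -8*((M**2 + M**2) + M) = -8*(2*M**2 + M) = -8*(M + 2*M**2) = -16*M**2 - 8*M)
j(s) = 4 (j(s) = (-8*(3 - 3)*(1 + 2*(3 - 3)) + 4)*(2 - 1) = (-8*0*(1 + 2*0) + 4)*1 = (-8*0*(1 + 0) + 4)*1 = (-8*0*1 + 4)*1 = (0 + 4)*1 = 4*1 = 4)
j(-5) + ((-6 - 2)*(8 + 3))*(-13) = 4 + ((-6 - 2)*(8 + 3))*(-13) = 4 - 8*11*(-13) = 4 - 88*(-13) = 4 + 1144 = 1148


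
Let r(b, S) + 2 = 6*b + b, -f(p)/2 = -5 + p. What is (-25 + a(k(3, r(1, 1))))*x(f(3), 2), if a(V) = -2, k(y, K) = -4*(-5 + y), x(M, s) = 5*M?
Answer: -540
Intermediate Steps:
f(p) = 10 - 2*p (f(p) = -2*(-5 + p) = 10 - 2*p)
r(b, S) = -2 + 7*b (r(b, S) = -2 + (6*b + b) = -2 + 7*b)
k(y, K) = 20 - 4*y
(-25 + a(k(3, r(1, 1))))*x(f(3), 2) = (-25 - 2)*(5*(10 - 2*3)) = -135*(10 - 6) = -135*4 = -27*20 = -540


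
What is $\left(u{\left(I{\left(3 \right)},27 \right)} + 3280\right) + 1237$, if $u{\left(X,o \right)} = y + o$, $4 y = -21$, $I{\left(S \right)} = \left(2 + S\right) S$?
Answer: $\frac{18155}{4} \approx 4538.8$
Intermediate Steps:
$I{\left(S \right)} = S \left(2 + S\right)$
$y = - \frac{21}{4}$ ($y = \frac{1}{4} \left(-21\right) = - \frac{21}{4} \approx -5.25$)
$u{\left(X,o \right)} = - \frac{21}{4} + o$
$\left(u{\left(I{\left(3 \right)},27 \right)} + 3280\right) + 1237 = \left(\left(- \frac{21}{4} + 27\right) + 3280\right) + 1237 = \left(\frac{87}{4} + 3280\right) + 1237 = \frac{13207}{4} + 1237 = \frac{18155}{4}$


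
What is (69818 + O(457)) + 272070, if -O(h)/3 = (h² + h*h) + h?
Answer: -912577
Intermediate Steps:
O(h) = -6*h² - 3*h (O(h) = -3*((h² + h*h) + h) = -3*((h² + h²) + h) = -3*(2*h² + h) = -3*(h + 2*h²) = -6*h² - 3*h)
(69818 + O(457)) + 272070 = (69818 - 3*457*(1 + 2*457)) + 272070 = (69818 - 3*457*(1 + 914)) + 272070 = (69818 - 3*457*915) + 272070 = (69818 - 1254465) + 272070 = -1184647 + 272070 = -912577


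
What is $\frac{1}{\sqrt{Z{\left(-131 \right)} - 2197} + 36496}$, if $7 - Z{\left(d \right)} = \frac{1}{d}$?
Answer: $\frac{4780976}{174486786985} - \frac{i \sqrt{37582459}}{174486786985} \approx 2.74 \cdot 10^{-5} - 3.5134 \cdot 10^{-8} i$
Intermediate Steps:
$Z{\left(d \right)} = 7 - \frac{1}{d}$
$\frac{1}{\sqrt{Z{\left(-131 \right)} - 2197} + 36496} = \frac{1}{\sqrt{\left(7 - \frac{1}{-131}\right) - 2197} + 36496} = \frac{1}{\sqrt{\left(7 - - \frac{1}{131}\right) - 2197} + 36496} = \frac{1}{\sqrt{\left(7 + \frac{1}{131}\right) - 2197} + 36496} = \frac{1}{\sqrt{\frac{918}{131} - 2197} + 36496} = \frac{1}{\sqrt{- \frac{286889}{131}} + 36496} = \frac{1}{\frac{i \sqrt{37582459}}{131} + 36496} = \frac{1}{36496 + \frac{i \sqrt{37582459}}{131}}$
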